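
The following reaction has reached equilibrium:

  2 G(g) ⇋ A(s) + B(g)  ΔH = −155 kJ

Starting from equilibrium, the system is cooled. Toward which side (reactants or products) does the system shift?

The forward reaction is exothermic. Lowering T favours the exothermic direction — shift to the right.

right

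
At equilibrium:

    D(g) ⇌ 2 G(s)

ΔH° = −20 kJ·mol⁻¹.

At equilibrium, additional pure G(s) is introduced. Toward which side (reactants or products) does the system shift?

no shift

G is a pure solid; its activity is 1 regardless of amount, so Q is unaffected — no shift from this change.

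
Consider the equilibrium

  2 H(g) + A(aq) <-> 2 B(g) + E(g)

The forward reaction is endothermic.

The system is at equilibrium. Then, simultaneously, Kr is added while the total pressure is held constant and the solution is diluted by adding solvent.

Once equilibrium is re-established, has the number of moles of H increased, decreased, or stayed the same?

cannot be determined

Adding inert gas at constant total pressure expands the volume and lowers every reacting partial pressure. With Δn_gas = 3 − 2 = +1, Q moves away from K toward the side with fewer gas moles, so the system shifts toward the side with more gas moles — to the right.
Dilution lowers every aqueous concentration by the same factor. Δn_aq = 0 − 1 = -1, so the system shifts toward the side with more dissolved moles — to the left.
The two effects oppose each other, so the net shift — and hence the change in H — cannot be determined from the given information.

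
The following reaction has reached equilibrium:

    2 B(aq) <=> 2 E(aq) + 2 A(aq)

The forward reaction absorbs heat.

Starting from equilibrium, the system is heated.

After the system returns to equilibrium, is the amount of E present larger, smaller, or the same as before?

The forward reaction is endothermic. Raising T favours the endothermic direction — shift to the right.
The net shift is to the right. E is a product, so its amount increases.

increases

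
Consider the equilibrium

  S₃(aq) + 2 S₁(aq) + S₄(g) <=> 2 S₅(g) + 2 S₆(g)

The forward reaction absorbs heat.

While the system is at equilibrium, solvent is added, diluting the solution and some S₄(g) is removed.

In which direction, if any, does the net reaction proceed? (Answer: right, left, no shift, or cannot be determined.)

Dilution lowers every aqueous concentration by the same factor. Δn_aq = 0 − 3 = -3, so the system shifts toward the side with more dissolved moles — to the left.
Removing S₄ (g), a reactant, drives the reaction to the left.
All effects act in the same direction — net shift to the left.

left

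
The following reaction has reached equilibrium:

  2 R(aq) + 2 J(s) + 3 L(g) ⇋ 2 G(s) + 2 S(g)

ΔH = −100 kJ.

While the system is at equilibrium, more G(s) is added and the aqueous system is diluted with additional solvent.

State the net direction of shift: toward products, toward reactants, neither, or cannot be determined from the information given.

left

G is a pure solid; its activity is 1 regardless of amount, so Q is unaffected — no shift from this change.
Dilution lowers every aqueous concentration by the same factor. Δn_aq = 0 − 2 = -2, so the system shifts toward the side with more dissolved moles — to the left.
Only the nonzero effect(s) matter; the net shift is to the left.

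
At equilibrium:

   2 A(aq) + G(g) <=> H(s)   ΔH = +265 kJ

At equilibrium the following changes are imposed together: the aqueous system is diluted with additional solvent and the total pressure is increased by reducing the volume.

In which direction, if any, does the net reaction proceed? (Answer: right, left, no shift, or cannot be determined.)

cannot be determined

Dilution lowers every aqueous concentration by the same factor. Δn_aq = 0 − 2 = -2, so the system shifts toward the side with more dissolved moles — to the left.
Gas moles: reactants 1, products 0 (Δn_gas = -1). Compression shifts the system toward the side with fewer moles of gas — to the right.
The individual effects push in opposite directions; without quantitative information the net direction cannot be determined.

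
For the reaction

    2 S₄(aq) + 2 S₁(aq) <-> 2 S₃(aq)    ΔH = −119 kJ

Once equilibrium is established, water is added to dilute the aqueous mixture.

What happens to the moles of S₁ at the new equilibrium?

Dilution lowers every aqueous concentration by the same factor. Δn_aq = 2 − 4 = -2, so the system shifts toward the side with more dissolved moles — to the left.
The net shift is to the left. S₁ is a reactant, so its amount increases.

increases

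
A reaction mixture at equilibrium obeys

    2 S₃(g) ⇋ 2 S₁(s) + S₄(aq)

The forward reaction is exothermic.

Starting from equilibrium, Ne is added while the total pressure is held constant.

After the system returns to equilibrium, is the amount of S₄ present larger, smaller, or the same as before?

decreases

Adding inert gas at constant total pressure expands the volume and lowers every reacting partial pressure. With Δn_gas = 0 − 2 = -2, Q moves away from K toward the side with fewer gas moles, so the system shifts toward the side with more gas moles — to the left.
The net shift is to the left. S₄ is a product, so its amount decreases.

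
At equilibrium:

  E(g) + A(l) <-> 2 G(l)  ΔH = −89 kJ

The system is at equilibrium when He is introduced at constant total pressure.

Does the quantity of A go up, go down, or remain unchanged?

increases

Adding inert gas at constant total pressure expands the volume and lowers every reacting partial pressure. With Δn_gas = 0 − 1 = -1, Q moves away from K toward the side with fewer gas moles, so the system shifts toward the side with more gas moles — to the left.
The net shift is to the left. A is a reactant, so its amount increases.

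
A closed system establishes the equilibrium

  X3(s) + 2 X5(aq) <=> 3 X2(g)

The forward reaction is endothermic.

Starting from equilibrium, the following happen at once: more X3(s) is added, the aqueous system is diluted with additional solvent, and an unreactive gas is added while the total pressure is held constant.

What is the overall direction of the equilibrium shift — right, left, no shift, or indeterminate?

cannot be determined

X3 is a pure solid; its activity is 1 regardless of amount, so Q is unaffected — no shift from this change.
Dilution lowers every aqueous concentration by the same factor. Δn_aq = 0 − 2 = -2, so the system shifts toward the side with more dissolved moles — to the left.
Adding inert gas at constant total pressure expands the volume and lowers every reacting partial pressure. With Δn_gas = 3 − 0 = +3, Q moves away from K toward the side with fewer gas moles, so the system shifts toward the side with more gas moles — to the right.
The individual effects push in opposite directions; without quantitative information the net direction cannot be determined.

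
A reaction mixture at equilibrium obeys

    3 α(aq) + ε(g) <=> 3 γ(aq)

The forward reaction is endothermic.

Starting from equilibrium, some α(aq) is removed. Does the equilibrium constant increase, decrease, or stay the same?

unchanged

The equilibrium constant depends only on temperature. This perturbation may move the position of equilibrium, but since T is unchanged, K itself is unchanged.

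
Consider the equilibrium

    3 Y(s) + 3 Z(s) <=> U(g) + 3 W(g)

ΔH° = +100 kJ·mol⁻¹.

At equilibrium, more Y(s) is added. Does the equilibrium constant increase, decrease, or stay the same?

unchanged

The equilibrium constant depends only on temperature. This perturbation changes neither the position of equilibrium nor K.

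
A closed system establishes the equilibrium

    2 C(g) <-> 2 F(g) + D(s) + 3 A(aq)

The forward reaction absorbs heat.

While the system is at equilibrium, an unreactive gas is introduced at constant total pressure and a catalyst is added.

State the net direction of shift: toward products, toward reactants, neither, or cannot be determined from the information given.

no shift

Adding inert gas at constant total pressure expands the volume, scaling every reacting partial pressure by the same factor. Δn_gas = 2 − 2 = 0, so Q is unchanged — no shift.
A catalyst speeds both forward and reverse rates equally; it changes neither Q nor K — no shift from this change.
None of the changes alters Q relative to K, so there is no net shift.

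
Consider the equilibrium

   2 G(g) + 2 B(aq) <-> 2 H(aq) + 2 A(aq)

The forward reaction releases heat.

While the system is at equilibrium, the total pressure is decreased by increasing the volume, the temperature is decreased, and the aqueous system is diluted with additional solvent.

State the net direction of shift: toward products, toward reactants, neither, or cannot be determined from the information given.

Gas moles: reactants 2, products 0 (Δn_gas = -2). Expansion shifts the system toward the side with more moles of gas — to the left.
The forward reaction is exothermic. Lowering T favours the exothermic direction — shift to the right.
Dilution lowers every aqueous concentration by the same factor. Δn_aq = 4 − 2 = +2, so the system shifts toward the side with more dissolved moles — to the right.
The individual effects push in opposite directions; without quantitative information the net direction cannot be determined.

cannot be determined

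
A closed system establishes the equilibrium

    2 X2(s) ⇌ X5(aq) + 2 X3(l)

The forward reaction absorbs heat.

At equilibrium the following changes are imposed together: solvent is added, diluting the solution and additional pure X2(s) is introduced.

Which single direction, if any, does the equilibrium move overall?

right

Dilution lowers every aqueous concentration by the same factor. Δn_aq = 1 − 0 = +1, so the system shifts toward the side with more dissolved moles — to the right.
X2 is a pure solid; its activity is 1 regardless of amount, so Q is unaffected — no shift from this change.
Only the nonzero effect(s) matter; the net shift is to the right.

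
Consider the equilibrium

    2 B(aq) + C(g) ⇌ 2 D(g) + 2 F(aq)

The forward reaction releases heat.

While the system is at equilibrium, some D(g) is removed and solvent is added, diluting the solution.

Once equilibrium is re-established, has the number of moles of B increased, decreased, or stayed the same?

decreases

Removing D (g), a product, drives the reaction to the right.
Dilution scales every aqueous concentration by the same factor. Δn_aq = 2 − 2 = 0, so Q is unchanged — no shift.
The net shift is to the right. B is a reactant, so its amount decreases.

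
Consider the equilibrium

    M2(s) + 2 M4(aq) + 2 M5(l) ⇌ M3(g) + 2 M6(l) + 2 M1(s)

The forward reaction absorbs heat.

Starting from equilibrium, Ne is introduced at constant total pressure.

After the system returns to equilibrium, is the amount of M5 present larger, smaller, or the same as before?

Adding inert gas at constant total pressure expands the volume and lowers every reacting partial pressure. With Δn_gas = 1 − 0 = +1, Q moves away from K toward the side with fewer gas moles, so the system shifts toward the side with more gas moles — to the right.
The net shift is to the right. M5 is a reactant, so its amount decreases.

decreases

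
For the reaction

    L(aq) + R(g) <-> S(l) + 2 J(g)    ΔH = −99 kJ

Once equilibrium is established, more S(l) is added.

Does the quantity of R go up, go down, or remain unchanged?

unchanged

S is a pure liquid; its activity is 1 regardless of amount, so Q is unaffected — no shift from this change.
No net shift occurs, so the amount of R is unchanged.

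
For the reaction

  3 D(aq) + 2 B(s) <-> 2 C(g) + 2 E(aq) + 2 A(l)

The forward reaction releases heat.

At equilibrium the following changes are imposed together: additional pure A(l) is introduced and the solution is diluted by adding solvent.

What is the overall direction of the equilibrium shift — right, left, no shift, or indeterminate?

A is a pure liquid; its activity is 1 regardless of amount, so Q is unaffected — no shift from this change.
Dilution lowers every aqueous concentration by the same factor. Δn_aq = 2 − 3 = -1, so the system shifts toward the side with more dissolved moles — to the left.
Only the nonzero effect(s) matter; the net shift is to the left.

left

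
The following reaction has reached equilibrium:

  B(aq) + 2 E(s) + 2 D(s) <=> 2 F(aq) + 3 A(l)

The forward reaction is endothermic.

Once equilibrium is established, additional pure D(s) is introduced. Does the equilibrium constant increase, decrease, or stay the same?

unchanged

The equilibrium constant depends only on temperature. This perturbation changes neither the position of equilibrium nor K.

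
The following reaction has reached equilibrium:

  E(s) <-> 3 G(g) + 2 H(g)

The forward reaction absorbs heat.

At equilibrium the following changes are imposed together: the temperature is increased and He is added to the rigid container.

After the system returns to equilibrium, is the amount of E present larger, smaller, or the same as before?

decreases

The forward reaction is endothermic. Raising T favours the endothermic direction — shift to the right.
At constant volume, adding an inert gas leaves every reacting species' partial pressure unchanged, so Q is unchanged — no shift from this change.
The net shift is to the right. E is a reactant, so its amount decreases.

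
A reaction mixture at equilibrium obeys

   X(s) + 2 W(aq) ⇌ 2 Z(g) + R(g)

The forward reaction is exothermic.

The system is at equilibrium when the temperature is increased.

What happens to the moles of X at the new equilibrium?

increases

The forward reaction is exothermic. Raising T favours the endothermic direction — shift to the left.
The net shift is to the left. X is a reactant, so its amount increases.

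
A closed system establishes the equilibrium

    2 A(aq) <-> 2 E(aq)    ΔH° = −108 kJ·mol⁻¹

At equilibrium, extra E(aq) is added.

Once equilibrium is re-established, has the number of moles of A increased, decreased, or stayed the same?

Adding E (aq), a product, drives the reaction to the left.
The net shift is to the left. A is a reactant, so its amount increases.

increases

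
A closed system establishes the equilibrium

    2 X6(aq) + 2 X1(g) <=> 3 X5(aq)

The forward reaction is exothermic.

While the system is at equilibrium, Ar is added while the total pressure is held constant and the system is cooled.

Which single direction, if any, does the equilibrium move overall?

cannot be determined

Adding inert gas at constant total pressure expands the volume and lowers every reacting partial pressure. With Δn_gas = 0 − 2 = -2, Q moves away from K toward the side with fewer gas moles, so the system shifts toward the side with more gas moles — to the left.
The forward reaction is exothermic. Lowering T favours the exothermic direction — shift to the right.
The individual effects push in opposite directions; without quantitative information the net direction cannot be determined.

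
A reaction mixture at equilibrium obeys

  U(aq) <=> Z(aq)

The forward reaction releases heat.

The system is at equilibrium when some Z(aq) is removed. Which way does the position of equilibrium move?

Removing Z (aq), a product, drives the reaction to the right.

right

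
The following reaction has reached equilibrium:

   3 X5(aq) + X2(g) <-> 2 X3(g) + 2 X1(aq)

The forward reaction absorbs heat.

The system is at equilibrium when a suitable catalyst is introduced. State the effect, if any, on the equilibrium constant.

The equilibrium constant depends only on temperature. This perturbation changes neither the position of equilibrium nor K.

unchanged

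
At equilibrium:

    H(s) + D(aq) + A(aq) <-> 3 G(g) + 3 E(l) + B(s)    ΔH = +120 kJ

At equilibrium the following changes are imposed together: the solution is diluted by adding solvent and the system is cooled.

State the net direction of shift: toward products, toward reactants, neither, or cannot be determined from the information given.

Dilution lowers every aqueous concentration by the same factor. Δn_aq = 0 − 2 = -2, so the system shifts toward the side with more dissolved moles — to the left.
The forward reaction is endothermic. Lowering T favours the exothermic direction — shift to the left.
All effects act in the same direction — net shift to the left.

left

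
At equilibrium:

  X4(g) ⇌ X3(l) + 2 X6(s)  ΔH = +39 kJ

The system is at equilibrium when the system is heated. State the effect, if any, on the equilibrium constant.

increases

K depends on temperature via the van 't Hoff relation. The forward reaction is endothermic, so raising T increases K.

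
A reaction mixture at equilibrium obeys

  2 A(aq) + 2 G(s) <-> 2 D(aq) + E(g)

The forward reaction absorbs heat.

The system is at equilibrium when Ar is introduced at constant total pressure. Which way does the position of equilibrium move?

right

Adding inert gas at constant total pressure expands the volume and lowers every reacting partial pressure. With Δn_gas = 1 − 0 = +1, Q moves away from K toward the side with fewer gas moles, so the system shifts toward the side with more gas moles — to the right.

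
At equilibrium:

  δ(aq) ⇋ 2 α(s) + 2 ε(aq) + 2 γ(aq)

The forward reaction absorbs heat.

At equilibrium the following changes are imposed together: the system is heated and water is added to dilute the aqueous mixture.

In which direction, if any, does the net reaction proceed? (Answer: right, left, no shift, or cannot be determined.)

right

The forward reaction is endothermic. Raising T favours the endothermic direction — shift to the right.
Dilution lowers every aqueous concentration by the same factor. Δn_aq = 4 − 1 = +3, so the system shifts toward the side with more dissolved moles — to the right.
All effects act in the same direction — net shift to the right.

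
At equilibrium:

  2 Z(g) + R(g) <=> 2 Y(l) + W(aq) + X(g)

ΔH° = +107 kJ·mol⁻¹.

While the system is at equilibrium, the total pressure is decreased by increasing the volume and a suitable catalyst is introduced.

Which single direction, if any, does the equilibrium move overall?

left

Gas moles: reactants 3, products 1 (Δn_gas = -2). Expansion shifts the system toward the side with more moles of gas — to the left.
A catalyst speeds both forward and reverse rates equally; it changes neither Q nor K — no shift from this change.
Only the nonzero effect(s) matter; the net shift is to the left.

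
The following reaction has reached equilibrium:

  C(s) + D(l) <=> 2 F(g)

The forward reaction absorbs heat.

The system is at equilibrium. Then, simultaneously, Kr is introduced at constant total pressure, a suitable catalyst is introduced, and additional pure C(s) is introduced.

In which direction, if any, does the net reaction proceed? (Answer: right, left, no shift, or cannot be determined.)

right

Adding inert gas at constant total pressure expands the volume and lowers every reacting partial pressure. With Δn_gas = 2 − 0 = +2, Q moves away from K toward the side with fewer gas moles, so the system shifts toward the side with more gas moles — to the right.
A catalyst speeds both forward and reverse rates equally; it changes neither Q nor K — no shift from this change.
C is a pure solid; its activity is 1 regardless of amount, so Q is unaffected — no shift from this change.
Only the nonzero effect(s) matter; the net shift is to the right.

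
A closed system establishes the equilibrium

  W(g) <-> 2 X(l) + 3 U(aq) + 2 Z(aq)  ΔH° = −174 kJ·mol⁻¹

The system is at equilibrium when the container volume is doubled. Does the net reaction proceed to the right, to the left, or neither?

left

Gas moles: reactants 1, products 0 (Δn_gas = -1). Expansion shifts the system toward the side with more moles of gas — to the left.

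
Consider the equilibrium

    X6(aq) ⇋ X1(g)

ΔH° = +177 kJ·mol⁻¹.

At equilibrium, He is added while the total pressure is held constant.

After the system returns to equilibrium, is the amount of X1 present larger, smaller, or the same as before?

Adding inert gas at constant total pressure expands the volume and lowers every reacting partial pressure. With Δn_gas = 1 − 0 = +1, Q moves away from K toward the side with fewer gas moles, so the system shifts toward the side with more gas moles — to the right.
The net shift is to the right. X1 is a product, so its amount increases.

increases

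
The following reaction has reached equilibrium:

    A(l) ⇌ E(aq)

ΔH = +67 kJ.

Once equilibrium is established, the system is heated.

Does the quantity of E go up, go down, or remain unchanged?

increases

The forward reaction is endothermic. Raising T favours the endothermic direction — shift to the right.
The net shift is to the right. E is a product, so its amount increases.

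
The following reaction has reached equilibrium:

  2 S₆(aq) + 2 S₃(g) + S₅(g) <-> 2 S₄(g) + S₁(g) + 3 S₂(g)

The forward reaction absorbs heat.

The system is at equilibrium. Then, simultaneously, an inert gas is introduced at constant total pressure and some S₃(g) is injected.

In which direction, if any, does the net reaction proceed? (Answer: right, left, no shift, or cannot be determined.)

right

Adding inert gas at constant total pressure expands the volume and lowers every reacting partial pressure. With Δn_gas = 6 − 3 = +3, Q moves away from K toward the side with fewer gas moles, so the system shifts toward the side with more gas moles — to the right.
Adding S₃ (g), a reactant, drives the reaction to the right.
All effects act in the same direction — net shift to the right.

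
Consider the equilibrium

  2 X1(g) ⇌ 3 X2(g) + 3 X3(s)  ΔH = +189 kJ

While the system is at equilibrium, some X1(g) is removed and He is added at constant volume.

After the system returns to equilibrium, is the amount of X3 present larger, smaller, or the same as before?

decreases

Removing X1 (g), a reactant, drives the reaction to the left.
At constant volume, adding an inert gas leaves every reacting species' partial pressure unchanged, so Q is unchanged — no shift from this change.
The net shift is to the left. X3 is a product, so its amount decreases.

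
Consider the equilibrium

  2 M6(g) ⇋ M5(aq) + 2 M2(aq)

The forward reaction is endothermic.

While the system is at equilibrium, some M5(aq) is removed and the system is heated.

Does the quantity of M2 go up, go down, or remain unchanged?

Removing M5 (aq), a product, drives the reaction to the right.
The forward reaction is endothermic. Raising T favours the endothermic direction — shift to the right.
The net shift is to the right. M2 is a product, so its amount increases.

increases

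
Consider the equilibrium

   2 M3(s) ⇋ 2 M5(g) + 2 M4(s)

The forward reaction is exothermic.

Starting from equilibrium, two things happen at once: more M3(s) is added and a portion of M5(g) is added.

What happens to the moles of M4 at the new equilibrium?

decreases

M3 is a pure solid; its activity is 1 regardless of amount, so Q is unaffected — no shift from this change.
Adding M5 (g), a product, drives the reaction to the left.
The net shift is to the left. M4 is a product, so its amount decreases.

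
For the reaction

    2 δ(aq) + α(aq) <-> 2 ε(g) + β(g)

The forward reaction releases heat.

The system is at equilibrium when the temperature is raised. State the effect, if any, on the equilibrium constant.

K depends on temperature via the van 't Hoff relation. The forward reaction is exothermic, so raising T decreases K.

decreases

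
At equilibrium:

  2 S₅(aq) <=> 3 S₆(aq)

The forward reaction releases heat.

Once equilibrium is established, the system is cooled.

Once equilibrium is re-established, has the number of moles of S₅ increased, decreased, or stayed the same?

The forward reaction is exothermic. Lowering T favours the exothermic direction — shift to the right.
The net shift is to the right. S₅ is a reactant, so its amount decreases.

decreases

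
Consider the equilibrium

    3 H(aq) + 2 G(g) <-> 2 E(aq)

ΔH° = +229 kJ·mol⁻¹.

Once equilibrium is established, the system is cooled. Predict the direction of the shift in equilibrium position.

The forward reaction is endothermic. Lowering T favours the exothermic direction — shift to the left.

left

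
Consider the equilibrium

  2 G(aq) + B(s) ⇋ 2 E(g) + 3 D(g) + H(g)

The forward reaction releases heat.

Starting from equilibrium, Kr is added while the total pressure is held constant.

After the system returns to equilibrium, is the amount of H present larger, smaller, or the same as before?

Adding inert gas at constant total pressure expands the volume and lowers every reacting partial pressure. With Δn_gas = 6 − 0 = +6, Q moves away from K toward the side with fewer gas moles, so the system shifts toward the side with more gas moles — to the right.
The net shift is to the right. H is a product, so its amount increases.

increases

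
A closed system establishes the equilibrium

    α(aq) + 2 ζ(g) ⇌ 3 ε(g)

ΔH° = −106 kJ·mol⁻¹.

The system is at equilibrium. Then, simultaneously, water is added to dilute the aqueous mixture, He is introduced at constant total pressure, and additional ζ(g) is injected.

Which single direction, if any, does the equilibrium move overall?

cannot be determined

Dilution lowers every aqueous concentration by the same factor. Δn_aq = 0 − 1 = -1, so the system shifts toward the side with more dissolved moles — to the left.
Adding inert gas at constant total pressure expands the volume and lowers every reacting partial pressure. With Δn_gas = 3 − 2 = +1, Q moves away from K toward the side with fewer gas moles, so the system shifts toward the side with more gas moles — to the right.
Adding ζ (g), a reactant, drives the reaction to the right.
The individual effects push in opposite directions; without quantitative information the net direction cannot be determined.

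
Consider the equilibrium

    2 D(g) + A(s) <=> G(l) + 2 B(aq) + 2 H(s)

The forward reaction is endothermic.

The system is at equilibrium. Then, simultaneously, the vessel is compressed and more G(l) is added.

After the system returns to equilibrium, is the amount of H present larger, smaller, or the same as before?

increases

Gas moles: reactants 2, products 0 (Δn_gas = -2). Compression shifts the system toward the side with fewer moles of gas — to the right.
G is a pure liquid; its activity is 1 regardless of amount, so Q is unaffected — no shift from this change.
The net shift is to the right. H is a product, so its amount increases.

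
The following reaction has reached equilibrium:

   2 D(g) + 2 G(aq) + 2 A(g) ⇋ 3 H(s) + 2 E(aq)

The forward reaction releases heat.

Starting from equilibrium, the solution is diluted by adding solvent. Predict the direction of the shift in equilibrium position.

Dilution scales every aqueous concentration by the same factor. Δn_aq = 2 − 2 = 0, so Q is unchanged — no shift.

no shift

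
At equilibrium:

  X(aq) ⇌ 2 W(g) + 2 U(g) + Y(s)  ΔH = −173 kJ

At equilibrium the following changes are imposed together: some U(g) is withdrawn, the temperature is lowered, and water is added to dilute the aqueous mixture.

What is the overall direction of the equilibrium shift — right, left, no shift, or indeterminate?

Removing U (g), a product, drives the reaction to the right.
The forward reaction is exothermic. Lowering T favours the exothermic direction — shift to the right.
Dilution lowers every aqueous concentration by the same factor. Δn_aq = 0 − 1 = -1, so the system shifts toward the side with more dissolved moles — to the left.
The individual effects push in opposite directions; without quantitative information the net direction cannot be determined.

cannot be determined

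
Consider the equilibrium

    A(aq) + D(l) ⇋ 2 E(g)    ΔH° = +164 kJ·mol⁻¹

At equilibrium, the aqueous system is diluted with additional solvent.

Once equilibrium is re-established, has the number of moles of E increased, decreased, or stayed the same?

Dilution lowers every aqueous concentration by the same factor. Δn_aq = 0 − 1 = -1, so the system shifts toward the side with more dissolved moles — to the left.
The net shift is to the left. E is a product, so its amount decreases.

decreases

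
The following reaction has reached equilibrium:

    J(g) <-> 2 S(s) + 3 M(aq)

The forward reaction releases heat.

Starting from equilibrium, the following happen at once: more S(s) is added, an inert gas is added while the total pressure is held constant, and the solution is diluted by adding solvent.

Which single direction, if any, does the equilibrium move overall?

S is a pure solid; its activity is 1 regardless of amount, so Q is unaffected — no shift from this change.
Adding inert gas at constant total pressure expands the volume and lowers every reacting partial pressure. With Δn_gas = 0 − 1 = -1, Q moves away from K toward the side with fewer gas moles, so the system shifts toward the side with more gas moles — to the left.
Dilution lowers every aqueous concentration by the same factor. Δn_aq = 3 − 0 = +3, so the system shifts toward the side with more dissolved moles — to the right.
The individual effects push in opposite directions; without quantitative information the net direction cannot be determined.

cannot be determined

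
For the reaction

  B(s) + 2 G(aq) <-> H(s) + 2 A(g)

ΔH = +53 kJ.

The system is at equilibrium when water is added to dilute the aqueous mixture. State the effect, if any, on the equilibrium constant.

unchanged

The equilibrium constant depends only on temperature. This perturbation may move the position of equilibrium, but since T is unchanged, K itself is unchanged.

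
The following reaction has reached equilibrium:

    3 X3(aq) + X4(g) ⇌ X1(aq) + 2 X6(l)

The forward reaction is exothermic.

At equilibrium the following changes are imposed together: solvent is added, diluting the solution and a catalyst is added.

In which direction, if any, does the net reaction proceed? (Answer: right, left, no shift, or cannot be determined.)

Dilution lowers every aqueous concentration by the same factor. Δn_aq = 1 − 3 = -2, so the system shifts toward the side with more dissolved moles — to the left.
A catalyst speeds both forward and reverse rates equally; it changes neither Q nor K — no shift from this change.
Only the nonzero effect(s) matter; the net shift is to the left.

left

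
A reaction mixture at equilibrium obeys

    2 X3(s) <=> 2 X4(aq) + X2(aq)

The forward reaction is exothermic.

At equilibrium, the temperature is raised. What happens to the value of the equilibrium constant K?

K depends on temperature via the van 't Hoff relation. The forward reaction is exothermic, so raising T decreases K.

decreases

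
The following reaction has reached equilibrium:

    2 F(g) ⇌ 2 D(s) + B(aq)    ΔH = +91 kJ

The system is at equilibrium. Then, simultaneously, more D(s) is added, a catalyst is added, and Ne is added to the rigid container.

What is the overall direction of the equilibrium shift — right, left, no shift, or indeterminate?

D is a pure solid; its activity is 1 regardless of amount, so Q is unaffected — no shift from this change.
A catalyst speeds both forward and reverse rates equally; it changes neither Q nor K — no shift from this change.
At constant volume, adding an inert gas leaves every reacting species' partial pressure unchanged, so Q is unchanged — no shift from this change.
None of the changes alters Q relative to K, so there is no net shift.

no shift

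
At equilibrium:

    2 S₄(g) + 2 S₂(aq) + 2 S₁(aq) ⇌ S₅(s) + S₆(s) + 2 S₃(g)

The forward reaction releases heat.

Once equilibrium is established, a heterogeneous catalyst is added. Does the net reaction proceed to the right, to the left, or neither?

no shift

A catalyst speeds both forward and reverse rates equally; it changes neither Q nor K — no shift from this change.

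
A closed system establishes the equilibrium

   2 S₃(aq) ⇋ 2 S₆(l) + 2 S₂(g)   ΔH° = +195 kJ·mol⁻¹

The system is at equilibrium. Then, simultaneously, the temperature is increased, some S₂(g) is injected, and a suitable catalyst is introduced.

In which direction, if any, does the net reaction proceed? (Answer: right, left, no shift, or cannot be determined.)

The forward reaction is endothermic. Raising T favours the endothermic direction — shift to the right.
Adding S₂ (g), a product, drives the reaction to the left.
A catalyst speeds both forward and reverse rates equally; it changes neither Q nor K — no shift from this change.
The individual effects push in opposite directions; without quantitative information the net direction cannot be determined.

cannot be determined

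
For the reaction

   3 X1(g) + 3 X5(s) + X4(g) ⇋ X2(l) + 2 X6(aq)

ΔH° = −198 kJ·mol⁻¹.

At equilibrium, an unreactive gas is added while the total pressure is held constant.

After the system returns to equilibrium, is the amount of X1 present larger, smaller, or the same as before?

increases

Adding inert gas at constant total pressure expands the volume and lowers every reacting partial pressure. With Δn_gas = 0 − 4 = -4, Q moves away from K toward the side with fewer gas moles, so the system shifts toward the side with more gas moles — to the left.
The net shift is to the left. X1 is a reactant, so its amount increases.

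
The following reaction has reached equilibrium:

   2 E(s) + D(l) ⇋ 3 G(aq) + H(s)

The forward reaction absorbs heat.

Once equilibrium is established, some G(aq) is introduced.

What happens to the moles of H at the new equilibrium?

decreases

Adding G (aq), a product, drives the reaction to the left.
The net shift is to the left. H is a product, so its amount decreases.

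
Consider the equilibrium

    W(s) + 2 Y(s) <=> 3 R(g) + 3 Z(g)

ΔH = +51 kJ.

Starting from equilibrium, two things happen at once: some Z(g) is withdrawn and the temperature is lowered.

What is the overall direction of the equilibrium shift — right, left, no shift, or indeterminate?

cannot be determined

Removing Z (g), a product, drives the reaction to the right.
The forward reaction is endothermic. Lowering T favours the exothermic direction — shift to the left.
The individual effects push in opposite directions; without quantitative information the net direction cannot be determined.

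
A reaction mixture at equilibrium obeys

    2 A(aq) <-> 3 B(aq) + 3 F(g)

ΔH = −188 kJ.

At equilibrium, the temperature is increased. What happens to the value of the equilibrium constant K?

K depends on temperature via the van 't Hoff relation. The forward reaction is exothermic, so raising T decreases K.

decreases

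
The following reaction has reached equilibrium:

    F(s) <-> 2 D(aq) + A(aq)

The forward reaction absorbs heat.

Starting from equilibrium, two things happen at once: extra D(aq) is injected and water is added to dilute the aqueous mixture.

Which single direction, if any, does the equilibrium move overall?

cannot be determined

Adding D (aq), a product, drives the reaction to the left.
Dilution lowers every aqueous concentration by the same factor. Δn_aq = 3 − 0 = +3, so the system shifts toward the side with more dissolved moles — to the right.
The individual effects push in opposite directions; without quantitative information the net direction cannot be determined.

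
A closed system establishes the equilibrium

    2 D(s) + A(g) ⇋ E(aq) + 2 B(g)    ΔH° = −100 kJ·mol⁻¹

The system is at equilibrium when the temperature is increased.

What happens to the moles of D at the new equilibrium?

The forward reaction is exothermic. Raising T favours the endothermic direction — shift to the left.
The net shift is to the left. D is a reactant, so its amount increases.

increases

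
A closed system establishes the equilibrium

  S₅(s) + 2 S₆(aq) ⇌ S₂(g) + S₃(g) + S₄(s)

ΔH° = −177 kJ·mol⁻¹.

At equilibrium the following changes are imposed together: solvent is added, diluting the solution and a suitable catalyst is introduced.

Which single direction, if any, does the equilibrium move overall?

Dilution lowers every aqueous concentration by the same factor. Δn_aq = 0 − 2 = -2, so the system shifts toward the side with more dissolved moles — to the left.
A catalyst speeds both forward and reverse rates equally; it changes neither Q nor K — no shift from this change.
Only the nonzero effect(s) matter; the net shift is to the left.

left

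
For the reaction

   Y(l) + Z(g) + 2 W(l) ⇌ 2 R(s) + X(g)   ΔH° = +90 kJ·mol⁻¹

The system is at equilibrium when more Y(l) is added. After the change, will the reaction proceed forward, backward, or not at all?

no shift

Y is a pure liquid; its activity is 1 regardless of amount, so Q is unaffected — no shift from this change.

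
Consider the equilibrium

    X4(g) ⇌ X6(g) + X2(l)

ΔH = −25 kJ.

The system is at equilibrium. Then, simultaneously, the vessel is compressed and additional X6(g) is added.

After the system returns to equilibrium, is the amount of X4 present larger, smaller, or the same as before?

Gas moles: reactants 1, products 1. Δn_gas = 0, so a volume change leaves Q equal to K — no shift from this change.
Adding X6 (g), a product, drives the reaction to the left.
The net shift is to the left. X4 is a reactant, so its amount increases.

increases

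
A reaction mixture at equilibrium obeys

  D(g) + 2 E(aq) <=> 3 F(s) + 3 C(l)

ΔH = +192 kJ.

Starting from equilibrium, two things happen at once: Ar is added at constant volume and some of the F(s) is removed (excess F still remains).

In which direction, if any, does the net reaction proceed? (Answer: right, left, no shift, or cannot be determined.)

no shift

At constant volume, adding an inert gas leaves every reacting species' partial pressure unchanged, so Q is unchanged — no shift from this change.
F is a pure solid; its activity is 1 regardless of amount, so Q is unaffected — no shift from this change.
None of the changes alters Q relative to K, so there is no net shift.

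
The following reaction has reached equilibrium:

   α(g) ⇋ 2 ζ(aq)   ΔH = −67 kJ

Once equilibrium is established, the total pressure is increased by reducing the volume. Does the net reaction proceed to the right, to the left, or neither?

right

Gas moles: reactants 1, products 0 (Δn_gas = -1). Compression shifts the system toward the side with fewer moles of gas — to the right.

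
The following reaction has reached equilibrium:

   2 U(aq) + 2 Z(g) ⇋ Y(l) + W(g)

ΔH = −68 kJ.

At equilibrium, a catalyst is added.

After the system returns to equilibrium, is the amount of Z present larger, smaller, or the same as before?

unchanged

A catalyst speeds both forward and reverse rates equally; it changes neither Q nor K — no shift from this change.
No net shift occurs, so the amount of Z is unchanged.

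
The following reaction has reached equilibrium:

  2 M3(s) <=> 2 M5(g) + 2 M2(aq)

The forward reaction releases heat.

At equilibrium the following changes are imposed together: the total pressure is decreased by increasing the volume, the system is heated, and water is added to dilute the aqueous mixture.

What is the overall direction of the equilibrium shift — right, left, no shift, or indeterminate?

Gas moles: reactants 0, products 2 (Δn_gas = +2). Expansion shifts the system toward the side with more moles of gas — to the right.
The forward reaction is exothermic. Raising T favours the endothermic direction — shift to the left.
Dilution lowers every aqueous concentration by the same factor. Δn_aq = 2 − 0 = +2, so the system shifts toward the side with more dissolved moles — to the right.
The individual effects push in opposite directions; without quantitative information the net direction cannot be determined.

cannot be determined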